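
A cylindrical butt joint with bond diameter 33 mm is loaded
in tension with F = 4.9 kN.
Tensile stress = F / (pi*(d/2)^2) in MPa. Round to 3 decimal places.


Area = pi * (33/2)^2 = 855.2986 mm^2
Stress = 4.9*1000 / 855.2986
= 5.729 MPa

5.729


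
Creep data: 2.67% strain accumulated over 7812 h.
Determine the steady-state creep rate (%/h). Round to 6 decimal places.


Rate = 2.67 / 7812 = 0.000342 %/h

0.000342


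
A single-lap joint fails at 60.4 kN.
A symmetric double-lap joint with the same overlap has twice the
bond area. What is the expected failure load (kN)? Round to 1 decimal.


Double-lap load = 2 * 60.4 = 120.8 kN

120.8


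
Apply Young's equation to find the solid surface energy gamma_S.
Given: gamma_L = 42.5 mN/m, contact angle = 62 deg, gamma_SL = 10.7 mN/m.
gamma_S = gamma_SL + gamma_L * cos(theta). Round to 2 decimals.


theta_rad = 62 * pi/180 = 1.082104
gamma_S = 10.7 + 42.5 * cos(1.082104)
= 30.65 mN/m

30.65


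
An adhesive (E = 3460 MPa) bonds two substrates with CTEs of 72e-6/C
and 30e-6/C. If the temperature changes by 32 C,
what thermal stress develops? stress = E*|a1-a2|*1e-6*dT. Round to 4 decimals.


Stress = 3460 * |72 - 30| * 1e-6 * 32
= 4.6502 MPa

4.6502


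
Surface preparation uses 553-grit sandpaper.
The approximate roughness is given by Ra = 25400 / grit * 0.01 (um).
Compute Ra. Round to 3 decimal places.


Ra = 25400 / 553 * 0.01
= 254 / 553
= 0.459 um

0.459


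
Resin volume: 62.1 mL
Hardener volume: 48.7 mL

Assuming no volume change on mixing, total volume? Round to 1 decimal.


V_total = 62.1 + 48.7 = 110.8 mL

110.8


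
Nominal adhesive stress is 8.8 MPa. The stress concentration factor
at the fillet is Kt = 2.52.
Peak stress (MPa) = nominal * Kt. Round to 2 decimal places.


Peak = 8.8 * 2.52 = 22.18 MPa

22.18


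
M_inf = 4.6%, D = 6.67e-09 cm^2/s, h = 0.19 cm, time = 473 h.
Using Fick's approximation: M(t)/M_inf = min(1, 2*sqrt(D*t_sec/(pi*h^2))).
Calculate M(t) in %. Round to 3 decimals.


t = 1702800 s
ratio = min(1, 2*sqrt(6.67e-09*1702800/(pi*0.0361)))
= 0.632916
M(t) = 4.6 * 0.632916 = 2.911%

2.911


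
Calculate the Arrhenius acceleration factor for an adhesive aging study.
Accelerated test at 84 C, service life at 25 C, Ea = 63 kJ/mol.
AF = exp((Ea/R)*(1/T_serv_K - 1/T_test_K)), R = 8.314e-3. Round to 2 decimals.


T_test = 357.15 K, T_serv = 298.15 K
Ea/R = 63 / 0.008314 = 7577.58
AF = exp(7577.58 * (1/298.15 - 1/357.15))
= 66.59

66.59


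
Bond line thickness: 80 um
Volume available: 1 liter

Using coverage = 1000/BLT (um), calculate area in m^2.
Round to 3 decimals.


1 L = 1e6 mm^3, thickness = 80 um = 0.08 mm
Area = 1e6 / 0.08 mm^2 = (1e6 / 0.08) / 1e6 m^2 = 1000 / 80 m^2
= 12.500 m^2

12.500


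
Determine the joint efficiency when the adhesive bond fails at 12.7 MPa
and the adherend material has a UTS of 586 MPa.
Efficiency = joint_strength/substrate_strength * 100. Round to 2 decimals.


Joint efficiency = 12.7 / 586 * 100
= 2.17%

2.17


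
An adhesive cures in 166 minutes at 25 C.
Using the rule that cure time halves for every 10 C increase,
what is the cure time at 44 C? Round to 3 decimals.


Factor = 2^((44 - 25) / 10) = 3.7321
Cure time = 166 / 3.7321
= 44.479 minutes

44.479


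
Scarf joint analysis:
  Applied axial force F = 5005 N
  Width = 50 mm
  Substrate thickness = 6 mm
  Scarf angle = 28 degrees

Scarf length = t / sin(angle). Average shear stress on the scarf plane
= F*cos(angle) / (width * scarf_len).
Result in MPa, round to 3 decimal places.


Scarf length = 6 / sin(28 deg) = 12.7803 mm
cos(28 deg) = 0.882948
Shear = 5005 * 0.882948 / (50 * 12.7803)
= 6.916 MPa

6.916


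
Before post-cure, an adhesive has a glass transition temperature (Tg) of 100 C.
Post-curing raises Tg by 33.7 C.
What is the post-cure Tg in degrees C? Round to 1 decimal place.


Tg_post = Tg_base + delta_Tg
= 100 + 33.7
= 133.7 C

133.7


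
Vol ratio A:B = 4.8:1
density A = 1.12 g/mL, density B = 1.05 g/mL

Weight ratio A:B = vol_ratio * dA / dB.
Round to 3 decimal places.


Weight ratio = 4.8 * 1.12 / 1.05
= 5.120

5.120


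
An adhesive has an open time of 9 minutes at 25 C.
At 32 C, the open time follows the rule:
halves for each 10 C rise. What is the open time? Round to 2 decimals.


Factor = 2^((32-25)/10) = 1.6245
Open time = 9 / 1.6245 = 5.54 min

5.54


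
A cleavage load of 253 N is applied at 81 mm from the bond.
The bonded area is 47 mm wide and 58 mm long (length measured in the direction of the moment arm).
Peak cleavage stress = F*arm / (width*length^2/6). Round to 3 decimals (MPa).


Moment = 253 * 81 = 20493 N*mm
Section modulus = 47 * 3364 / 6 = 158108 / 6 mm^3
Stress = 20493 / (158108 / 6) = 122958 / 158108
= 0.778 MPa

0.778


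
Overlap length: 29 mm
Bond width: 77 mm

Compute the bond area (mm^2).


Bond area = 29 * 77 = 2233 mm^2

2233


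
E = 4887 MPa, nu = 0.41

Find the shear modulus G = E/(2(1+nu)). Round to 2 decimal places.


G = 4887 / (2 * 1.41)
= 1732.98 MPa

1732.98


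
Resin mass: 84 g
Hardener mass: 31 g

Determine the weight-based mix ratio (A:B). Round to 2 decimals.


Ratio = 84 / 31 = 2.71

2.71


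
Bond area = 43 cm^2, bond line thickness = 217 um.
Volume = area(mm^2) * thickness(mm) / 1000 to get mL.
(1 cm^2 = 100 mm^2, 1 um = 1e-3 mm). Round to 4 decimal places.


area_mm2 = 43 * 100 = 4300
blt_mm = 217 * 1e-3 = 0.217
vol_mm3 = 4300 * 0.217 = 933.1
vol_mL = 933.1 / 1000 = 0.9331 mL

0.9331


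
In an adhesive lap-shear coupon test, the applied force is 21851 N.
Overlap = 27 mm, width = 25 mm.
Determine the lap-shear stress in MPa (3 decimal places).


stress = F / (overlap * width)
= 21851 / (27 * 25)
= 32.372 MPa

32.372


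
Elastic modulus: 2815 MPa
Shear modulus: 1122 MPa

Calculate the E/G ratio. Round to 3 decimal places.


E / G = 2815 / 1122 = 2.509

2.509


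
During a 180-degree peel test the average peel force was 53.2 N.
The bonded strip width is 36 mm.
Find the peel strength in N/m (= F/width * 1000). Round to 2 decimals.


Peel strength = F/width * 1000
= 53.2 / 36 * 1000
= 1477.78 N/m

1477.78


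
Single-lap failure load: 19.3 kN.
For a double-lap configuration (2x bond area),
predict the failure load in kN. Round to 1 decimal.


Failure load = 19.3 * 2 = 38.6 kN

38.6


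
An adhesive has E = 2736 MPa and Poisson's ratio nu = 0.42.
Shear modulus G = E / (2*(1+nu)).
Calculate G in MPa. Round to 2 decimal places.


G = 2736 / (2*(1+0.42))
= 2736 / 2.84
= 963.38 MPa

963.38


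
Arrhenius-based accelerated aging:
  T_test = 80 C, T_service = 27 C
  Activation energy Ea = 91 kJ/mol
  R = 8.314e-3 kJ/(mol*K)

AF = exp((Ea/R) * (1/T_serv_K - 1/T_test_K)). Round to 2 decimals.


T_test_K = 353.15, T_serv_K = 300.15
AF = exp((91/8.314e-3) * (1/300.15 - 1/353.15))
= 238.13

238.13


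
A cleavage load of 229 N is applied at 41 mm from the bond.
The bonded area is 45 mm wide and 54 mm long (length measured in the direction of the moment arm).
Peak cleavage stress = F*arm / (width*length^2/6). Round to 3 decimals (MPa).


Moment = 229 * 41 = 9389 N*mm
Section modulus = 45 * 2916 / 6 = 131220 / 6 mm^3
Stress = 9389 / (131220 / 6) = 56334 / 131220
= 0.429 MPa

0.429


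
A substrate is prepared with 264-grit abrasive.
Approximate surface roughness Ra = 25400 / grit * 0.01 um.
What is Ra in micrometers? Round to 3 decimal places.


Ra = 25400 / 264 * 0.01 = 0.962 um

0.962


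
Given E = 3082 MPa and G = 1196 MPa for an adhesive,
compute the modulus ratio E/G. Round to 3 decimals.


E/G ratio = 3082 / 1196 = 2.577

2.577


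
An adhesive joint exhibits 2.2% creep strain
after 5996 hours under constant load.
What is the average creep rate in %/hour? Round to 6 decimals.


Creep rate = strain / time
= 2.2 / 5996
= 0.000367 %/h

0.000367


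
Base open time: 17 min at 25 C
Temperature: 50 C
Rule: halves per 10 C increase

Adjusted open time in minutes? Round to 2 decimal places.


Acceleration = 2^((50-25)/10) = 5.6569
Open time = 17 / 5.6569 = 3.01 min

3.01


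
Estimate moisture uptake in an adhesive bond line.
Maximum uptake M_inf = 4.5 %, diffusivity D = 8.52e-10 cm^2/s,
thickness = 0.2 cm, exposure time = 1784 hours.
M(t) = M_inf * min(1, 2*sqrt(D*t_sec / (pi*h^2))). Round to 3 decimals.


Convert time: 1784 h = 6422400 s
ratio = min(1, 2*sqrt(8.52e-10*6422400/(pi*0.2^2)))
= 0.417343
M(t) = 4.5 * 0.417343 = 1.878%

1.878


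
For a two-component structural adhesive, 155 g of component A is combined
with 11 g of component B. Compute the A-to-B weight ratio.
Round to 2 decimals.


Weight ratio A:B = 155 / 11
= 14.09

14.09


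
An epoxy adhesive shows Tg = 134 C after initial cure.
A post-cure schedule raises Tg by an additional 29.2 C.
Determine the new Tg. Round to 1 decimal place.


New Tg = 134 + 29.2
= 163.2 C

163.2


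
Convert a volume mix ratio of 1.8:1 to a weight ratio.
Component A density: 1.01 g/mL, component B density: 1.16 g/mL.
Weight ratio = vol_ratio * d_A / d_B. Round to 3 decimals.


= 1.8 * 1.01 / 1.16 = 1.567

1.567


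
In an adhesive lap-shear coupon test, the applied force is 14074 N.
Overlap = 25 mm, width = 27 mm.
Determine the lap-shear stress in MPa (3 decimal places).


stress = F / (overlap * width)
= 14074 / (25 * 27)
= 20.850 MPa

20.850


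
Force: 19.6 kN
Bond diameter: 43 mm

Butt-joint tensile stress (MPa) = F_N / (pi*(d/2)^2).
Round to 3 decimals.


F_N = 19.6 * 1000 = 19600.0 N
A = pi*(21.5)^2 = 1452.2012 mm^2
stress = 19600.0 / 1452.2012 = 13.497 MPa

13.497


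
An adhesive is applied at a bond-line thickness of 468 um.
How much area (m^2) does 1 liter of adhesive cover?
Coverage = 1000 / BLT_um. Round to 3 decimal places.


Coverage = 1000 / 468 = 2.137 m^2

2.137


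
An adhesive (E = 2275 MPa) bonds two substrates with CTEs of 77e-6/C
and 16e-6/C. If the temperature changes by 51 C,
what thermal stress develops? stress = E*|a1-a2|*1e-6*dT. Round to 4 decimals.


Stress = 2275 * |77 - 16| * 1e-6 * 51
= 7.0775 MPa

7.0775


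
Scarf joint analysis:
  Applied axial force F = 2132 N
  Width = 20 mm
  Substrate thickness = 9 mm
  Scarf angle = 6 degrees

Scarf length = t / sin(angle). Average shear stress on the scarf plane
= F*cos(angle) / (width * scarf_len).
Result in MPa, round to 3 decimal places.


Scarf length = 9 / sin(6 deg) = 86.1010 mm
cos(6 deg) = 0.994522
Shear = 2132 * 0.994522 / (20 * 86.1010)
= 1.231 MPa

1.231


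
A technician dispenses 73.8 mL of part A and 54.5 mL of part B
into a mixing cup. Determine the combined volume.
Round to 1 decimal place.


Combined volume = 73.8 + 54.5
= 128.3 mL

128.3


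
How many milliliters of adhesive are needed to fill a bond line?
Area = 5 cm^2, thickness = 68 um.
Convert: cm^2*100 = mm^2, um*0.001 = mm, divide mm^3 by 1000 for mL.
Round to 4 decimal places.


= (5 * 100) * (68 * 0.001) / 1000
= 0.0340 mL

0.0340


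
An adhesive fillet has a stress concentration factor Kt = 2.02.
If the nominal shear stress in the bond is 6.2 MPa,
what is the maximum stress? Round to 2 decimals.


Max stress = 6.2 * 2.02 = 12.52 MPa

12.52


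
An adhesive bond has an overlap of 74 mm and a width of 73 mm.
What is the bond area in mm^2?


Bond area = overlap * width
= 74 * 73
= 5402 mm^2

5402


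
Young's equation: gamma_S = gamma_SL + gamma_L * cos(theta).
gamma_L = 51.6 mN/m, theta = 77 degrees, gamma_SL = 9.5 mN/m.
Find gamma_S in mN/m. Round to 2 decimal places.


cos(77 deg) = 0.224951
gamma_S = 9.5 + 51.6 * 0.224951
= 21.11 mN/m

21.11


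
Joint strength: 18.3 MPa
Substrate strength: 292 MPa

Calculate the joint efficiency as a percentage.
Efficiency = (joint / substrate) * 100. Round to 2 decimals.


Efficiency = (18.3 / 292) * 100 = 6.27%

6.27


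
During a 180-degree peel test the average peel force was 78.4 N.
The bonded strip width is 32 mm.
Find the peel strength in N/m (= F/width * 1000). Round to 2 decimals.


Peel strength = F/width * 1000
= 78.4 / 32 * 1000
= 2450.00 N/m

2450.00


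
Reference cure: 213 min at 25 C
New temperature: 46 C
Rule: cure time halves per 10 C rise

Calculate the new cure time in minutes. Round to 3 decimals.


factor = 2^((46-25)/10) = 4.2871
t_new = 213 / 4.2871 = 49.684 min

49.684


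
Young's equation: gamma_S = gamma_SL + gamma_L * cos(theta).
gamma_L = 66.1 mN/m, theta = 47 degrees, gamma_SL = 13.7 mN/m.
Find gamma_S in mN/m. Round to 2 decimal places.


cos(47 deg) = 0.681998
gamma_S = 13.7 + 66.1 * 0.681998
= 58.78 mN/m

58.78


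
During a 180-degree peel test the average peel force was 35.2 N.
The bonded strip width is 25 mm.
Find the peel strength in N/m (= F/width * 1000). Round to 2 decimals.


Peel strength = F/width * 1000
= 35.2 / 25 * 1000
= 1408.00 N/m

1408.00


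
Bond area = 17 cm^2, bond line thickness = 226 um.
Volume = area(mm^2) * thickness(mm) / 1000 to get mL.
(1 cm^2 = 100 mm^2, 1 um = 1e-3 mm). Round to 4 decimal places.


area_mm2 = 17 * 100 = 1700
blt_mm = 226 * 1e-3 = 0.226
vol_mm3 = 1700 * 0.226 = 384.2
vol_mL = 384.2 / 1000 = 0.3842 mL

0.3842


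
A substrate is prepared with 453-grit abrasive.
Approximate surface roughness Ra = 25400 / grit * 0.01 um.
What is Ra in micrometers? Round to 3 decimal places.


Ra = 25400 / 453 * 0.01 = 0.561 um

0.561


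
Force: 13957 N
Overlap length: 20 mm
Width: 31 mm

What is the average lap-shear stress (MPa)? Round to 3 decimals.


Average shear stress = F / (overlap * width)
= 13957 / (20 * 31)
= 22.511 MPa

22.511


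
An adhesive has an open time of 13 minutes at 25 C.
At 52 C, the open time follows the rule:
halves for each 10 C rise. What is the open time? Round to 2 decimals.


Factor = 2^((52-25)/10) = 6.4980
Open time = 13 / 6.4980 = 2.00 min

2.00


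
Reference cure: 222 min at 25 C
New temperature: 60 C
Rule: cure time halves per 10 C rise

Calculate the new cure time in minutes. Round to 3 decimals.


factor = 2^((60-25)/10) = 11.3137
t_new = 222 / 11.3137 = 19.622 min

19.622


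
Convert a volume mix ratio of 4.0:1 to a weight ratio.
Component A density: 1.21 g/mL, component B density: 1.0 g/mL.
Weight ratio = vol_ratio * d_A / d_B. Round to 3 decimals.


= 4.0 * 1.21 / 1.0 = 4.840

4.840


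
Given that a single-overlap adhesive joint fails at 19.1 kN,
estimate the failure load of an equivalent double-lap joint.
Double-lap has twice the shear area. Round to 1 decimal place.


Double-lap factor = 2
Expected load = 19.1 * 2 = 38.2 kN

38.2


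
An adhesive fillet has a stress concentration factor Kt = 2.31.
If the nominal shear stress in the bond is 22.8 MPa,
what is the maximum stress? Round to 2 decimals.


Max stress = 22.8 * 2.31 = 52.67 MPa

52.67


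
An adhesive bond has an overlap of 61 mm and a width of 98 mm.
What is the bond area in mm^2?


Bond area = overlap * width
= 61 * 98
= 5978 mm^2

5978


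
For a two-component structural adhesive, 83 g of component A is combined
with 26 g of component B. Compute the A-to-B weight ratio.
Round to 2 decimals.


Weight ratio A:B = 83 / 26
= 3.19

3.19


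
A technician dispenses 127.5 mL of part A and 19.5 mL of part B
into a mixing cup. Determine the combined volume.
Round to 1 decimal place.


Combined volume = 127.5 + 19.5
= 147.0 mL

147.0


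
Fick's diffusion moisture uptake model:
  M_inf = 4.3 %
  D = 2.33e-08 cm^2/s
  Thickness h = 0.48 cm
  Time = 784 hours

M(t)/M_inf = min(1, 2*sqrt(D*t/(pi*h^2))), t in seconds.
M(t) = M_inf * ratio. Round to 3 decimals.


t_sec = 784 * 3600 = 2822400
ratio = 2*sqrt(2.33e-08*2822400/(pi*0.48^2))
= min(1, 0.602839)
= 0.602839
M(t) = 4.3 * 0.602839 = 2.592 %

2.592


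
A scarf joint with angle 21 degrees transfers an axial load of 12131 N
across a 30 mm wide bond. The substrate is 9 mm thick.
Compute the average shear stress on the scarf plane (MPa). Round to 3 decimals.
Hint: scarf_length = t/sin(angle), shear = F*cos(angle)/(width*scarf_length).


scarf_length = 9 / sin(21 deg) = 25.1139 mm
cos(21 deg) = 0.933580
shear stress = 12131 * 0.933580 / (30 * 25.1139)
= 15.032 MPa

15.032


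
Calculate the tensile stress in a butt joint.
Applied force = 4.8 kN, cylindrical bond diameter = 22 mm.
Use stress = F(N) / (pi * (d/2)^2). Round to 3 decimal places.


A = pi * 11.0^2 = 380.1327 mm^2
sigma = 4800.0 / 380.1327 = 12.627 MPa

12.627


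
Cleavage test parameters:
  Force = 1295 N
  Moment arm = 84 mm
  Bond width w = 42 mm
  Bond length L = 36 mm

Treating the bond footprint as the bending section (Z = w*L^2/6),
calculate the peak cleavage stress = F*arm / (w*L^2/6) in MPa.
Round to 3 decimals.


M = 1295 * 84 = 108780 N*mm
Z = 42 * 36^2 / 6 = 54432 / 6 mm^3
sigma = M / Z = 6 * 108780 / 54432 = 652680 / 54432
= 11.991 MPa

11.991


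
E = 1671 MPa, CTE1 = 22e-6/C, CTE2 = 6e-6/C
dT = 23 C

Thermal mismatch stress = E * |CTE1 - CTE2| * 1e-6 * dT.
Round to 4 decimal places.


= 1671 * 16e-6 * 23
= 0.6149 MPa

0.6149


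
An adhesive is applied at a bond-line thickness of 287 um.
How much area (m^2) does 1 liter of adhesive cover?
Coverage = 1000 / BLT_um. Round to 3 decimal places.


Coverage = 1000 / 287 = 3.484 m^2

3.484


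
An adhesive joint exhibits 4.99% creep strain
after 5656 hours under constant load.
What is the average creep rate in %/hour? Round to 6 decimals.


Creep rate = strain / time
= 4.99 / 5656
= 0.000882 %/h

0.000882


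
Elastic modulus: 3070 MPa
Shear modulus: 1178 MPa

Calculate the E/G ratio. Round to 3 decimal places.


E / G = 3070 / 1178 = 2.606

2.606


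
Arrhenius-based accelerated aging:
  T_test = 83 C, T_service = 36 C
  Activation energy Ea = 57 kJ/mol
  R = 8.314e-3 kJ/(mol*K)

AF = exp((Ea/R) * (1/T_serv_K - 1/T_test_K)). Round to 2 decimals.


T_test_K = 356.15, T_serv_K = 309.15
AF = exp((57/8.314e-3) * (1/309.15 - 1/356.15))
= 18.66

18.66


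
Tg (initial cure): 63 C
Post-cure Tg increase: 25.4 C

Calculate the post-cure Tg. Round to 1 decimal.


Post-cure Tg = 63 + 25.4 = 88.4 C

88.4


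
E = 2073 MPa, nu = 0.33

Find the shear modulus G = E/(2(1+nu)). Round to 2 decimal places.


G = 2073 / (2 * 1.33)
= 779.32 MPa

779.32


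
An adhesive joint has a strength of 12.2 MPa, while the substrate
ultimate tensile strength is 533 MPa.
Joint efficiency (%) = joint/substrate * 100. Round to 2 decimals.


Efficiency = 12.2 / 533 * 100
= 2.29%

2.29


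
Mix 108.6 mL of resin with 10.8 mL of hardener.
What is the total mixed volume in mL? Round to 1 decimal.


Total = 108.6 + 10.8 = 119.4 mL

119.4


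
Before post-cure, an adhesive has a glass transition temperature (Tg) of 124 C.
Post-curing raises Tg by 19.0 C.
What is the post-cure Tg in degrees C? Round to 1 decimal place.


Tg_post = Tg_base + delta_Tg
= 124 + 19.0
= 143.0 C

143.0


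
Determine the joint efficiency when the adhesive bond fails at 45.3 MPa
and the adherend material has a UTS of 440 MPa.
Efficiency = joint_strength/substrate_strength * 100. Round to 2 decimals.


Joint efficiency = 45.3 / 440 * 100
= 10.30%

10.30


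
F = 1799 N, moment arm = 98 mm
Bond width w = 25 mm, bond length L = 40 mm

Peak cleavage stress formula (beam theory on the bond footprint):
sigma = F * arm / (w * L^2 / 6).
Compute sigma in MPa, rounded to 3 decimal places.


sigma = (1799 * 98) / (25 * 1600 / 6)
= 176302 * 6 / 40000
= 1057812 / 40000
= 26.445 MPa

26.445


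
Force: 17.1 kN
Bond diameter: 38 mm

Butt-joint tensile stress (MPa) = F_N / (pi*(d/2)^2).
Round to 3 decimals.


F_N = 17.1 * 1000 = 17100.0 N
A = pi*(19.0)^2 = 1134.1149 mm^2
stress = 17100.0 / 1134.1149 = 15.078 MPa

15.078


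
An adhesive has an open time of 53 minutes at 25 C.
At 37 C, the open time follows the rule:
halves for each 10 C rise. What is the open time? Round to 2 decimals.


Factor = 2^((37-25)/10) = 2.2974
Open time = 53 / 2.2974 = 23.07 min

23.07


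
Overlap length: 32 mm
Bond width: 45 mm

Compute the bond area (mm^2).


Bond area = 32 * 45 = 1440 mm^2

1440


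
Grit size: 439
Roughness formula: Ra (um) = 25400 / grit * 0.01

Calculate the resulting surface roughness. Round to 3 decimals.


Ra = 25400 / 439 * 0.01
= 0.579 um

0.579


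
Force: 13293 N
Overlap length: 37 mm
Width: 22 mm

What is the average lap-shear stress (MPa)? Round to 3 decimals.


Average shear stress = F / (overlap * width)
= 13293 / (37 * 22)
= 16.330 MPa

16.330


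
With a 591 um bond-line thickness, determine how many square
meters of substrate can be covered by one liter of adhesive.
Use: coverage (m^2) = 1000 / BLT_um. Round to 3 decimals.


Coverage = 1000 / 591 = 1.692 m^2

1.692


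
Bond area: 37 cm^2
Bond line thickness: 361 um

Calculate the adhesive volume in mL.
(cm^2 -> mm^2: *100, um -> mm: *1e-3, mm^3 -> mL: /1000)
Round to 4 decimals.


V = 37*100 * 361*1e-3 / 1000
= 1.3357 mL

1.3357


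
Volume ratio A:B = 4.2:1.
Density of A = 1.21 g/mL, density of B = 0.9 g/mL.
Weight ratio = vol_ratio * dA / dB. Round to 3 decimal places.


Wt ratio = 4.2 * 1.21 / 0.9
= 5.647

5.647


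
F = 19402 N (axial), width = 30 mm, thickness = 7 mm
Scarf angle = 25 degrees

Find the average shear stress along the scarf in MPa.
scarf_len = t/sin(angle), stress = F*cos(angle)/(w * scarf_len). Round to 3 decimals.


scarf_len = 7/sin(25 deg) = 16.5634
cos(25 deg) = 0.906308
stress = 19402*0.906308/(30*16.5634) = 35.388 MPa

35.388


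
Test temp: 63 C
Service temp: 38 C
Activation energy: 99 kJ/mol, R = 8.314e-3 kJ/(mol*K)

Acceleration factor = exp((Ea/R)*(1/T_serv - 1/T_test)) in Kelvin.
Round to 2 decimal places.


AF = exp((99/0.008314)*(1/311.15 - 1/336.15))
= 17.22

17.22


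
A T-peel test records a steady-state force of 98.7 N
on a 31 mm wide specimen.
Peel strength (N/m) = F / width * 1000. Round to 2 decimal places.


Peel strength = 98.7 / 31 * 1000
= 3183.87 N/m

3183.87


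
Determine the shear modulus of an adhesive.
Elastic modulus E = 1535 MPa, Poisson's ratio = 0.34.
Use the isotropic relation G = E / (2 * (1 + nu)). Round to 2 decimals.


G = 1535 / (2*(1+0.34)) = 1535 / 2.68
= 572.76 MPa

572.76


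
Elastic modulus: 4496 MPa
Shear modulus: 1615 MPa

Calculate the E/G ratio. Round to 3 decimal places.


E / G = 4496 / 1615 = 2.784

2.784


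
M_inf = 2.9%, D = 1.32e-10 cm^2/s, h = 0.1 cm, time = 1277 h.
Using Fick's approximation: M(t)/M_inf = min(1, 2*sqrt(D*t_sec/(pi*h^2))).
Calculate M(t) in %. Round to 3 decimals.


t = 4597200 s
ratio = min(1, 2*sqrt(1.32e-10*4597200/(pi*0.0100)))
= 0.277964
M(t) = 2.9 * 0.277964 = 0.806%

0.806


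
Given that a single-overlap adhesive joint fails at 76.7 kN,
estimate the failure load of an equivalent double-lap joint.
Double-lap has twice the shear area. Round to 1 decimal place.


Double-lap factor = 2
Expected load = 76.7 * 2 = 153.4 kN

153.4


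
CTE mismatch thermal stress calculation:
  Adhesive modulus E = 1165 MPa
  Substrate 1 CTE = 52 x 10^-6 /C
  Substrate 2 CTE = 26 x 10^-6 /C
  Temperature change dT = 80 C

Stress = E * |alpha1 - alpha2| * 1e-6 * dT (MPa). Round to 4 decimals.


delta_alpha = |52 - 26| = 26 x 10^-6/C
Stress = 1165 * 26e-6 * 80
= 2.4232 MPa

2.4232


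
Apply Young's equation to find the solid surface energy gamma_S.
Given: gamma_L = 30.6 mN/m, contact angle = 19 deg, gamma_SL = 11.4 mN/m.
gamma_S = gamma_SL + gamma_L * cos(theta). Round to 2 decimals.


theta_rad = 19 * pi/180 = 0.331613
gamma_S = 11.4 + 30.6 * cos(0.331613)
= 40.33 mN/m

40.33


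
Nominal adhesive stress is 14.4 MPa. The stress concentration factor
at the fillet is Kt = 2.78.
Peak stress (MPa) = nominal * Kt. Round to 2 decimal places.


Peak = 14.4 * 2.78 = 40.03 MPa

40.03


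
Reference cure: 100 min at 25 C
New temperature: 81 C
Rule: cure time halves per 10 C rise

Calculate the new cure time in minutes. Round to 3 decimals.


factor = 2^((81-25)/10) = 48.5029
t_new = 100 / 48.5029 = 2.062 min

2.062


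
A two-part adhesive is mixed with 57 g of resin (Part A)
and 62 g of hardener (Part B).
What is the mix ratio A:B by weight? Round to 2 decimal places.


Mix ratio = mass_A / mass_B
= 57 / 62
= 0.92

0.92


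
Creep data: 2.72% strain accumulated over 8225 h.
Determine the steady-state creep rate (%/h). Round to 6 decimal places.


Rate = 2.72 / 8225 = 0.000331 %/h

0.000331


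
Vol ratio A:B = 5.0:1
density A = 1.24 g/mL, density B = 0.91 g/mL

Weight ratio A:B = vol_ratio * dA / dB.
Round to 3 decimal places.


Weight ratio = 5.0 * 1.24 / 0.91
= 6.813

6.813


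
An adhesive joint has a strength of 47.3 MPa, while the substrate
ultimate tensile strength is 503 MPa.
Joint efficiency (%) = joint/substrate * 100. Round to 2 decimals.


Efficiency = 47.3 / 503 * 100
= 9.40%

9.40


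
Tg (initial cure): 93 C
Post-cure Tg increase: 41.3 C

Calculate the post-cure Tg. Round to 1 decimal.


Post-cure Tg = 93 + 41.3 = 134.3 C

134.3


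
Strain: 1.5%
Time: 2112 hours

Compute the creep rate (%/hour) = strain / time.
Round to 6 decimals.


Creep rate = 1.5 / 2112
= 0.000710 %/h

0.000710


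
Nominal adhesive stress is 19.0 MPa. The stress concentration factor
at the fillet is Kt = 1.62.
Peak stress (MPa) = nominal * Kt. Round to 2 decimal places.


Peak = 19.0 * 1.62 = 30.78 MPa

30.78


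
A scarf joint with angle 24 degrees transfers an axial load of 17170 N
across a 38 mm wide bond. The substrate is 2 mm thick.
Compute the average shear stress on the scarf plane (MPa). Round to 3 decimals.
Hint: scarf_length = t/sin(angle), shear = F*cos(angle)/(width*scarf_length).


scarf_length = 2 / sin(24 deg) = 4.9172 mm
cos(24 deg) = 0.913545
shear stress = 17170 * 0.913545 / (38 * 4.9172)
= 83.946 MPa

83.946


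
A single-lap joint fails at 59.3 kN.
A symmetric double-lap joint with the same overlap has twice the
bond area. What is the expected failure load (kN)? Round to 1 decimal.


Double-lap load = 2 * 59.3 = 118.6 kN

118.6


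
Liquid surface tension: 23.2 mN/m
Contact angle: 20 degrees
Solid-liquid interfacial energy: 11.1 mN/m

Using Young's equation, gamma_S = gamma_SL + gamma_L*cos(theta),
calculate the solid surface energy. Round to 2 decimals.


gamma_S = 11.1 + 23.2 * cos(20)
= 32.90 mN/m

32.90


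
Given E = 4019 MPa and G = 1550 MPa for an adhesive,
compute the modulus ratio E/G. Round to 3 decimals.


E/G ratio = 4019 / 1550 = 2.593

2.593


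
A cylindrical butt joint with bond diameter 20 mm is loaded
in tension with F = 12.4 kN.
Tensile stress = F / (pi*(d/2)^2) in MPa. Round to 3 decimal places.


Area = pi * (20/2)^2 = 314.1593 mm^2
Stress = 12.4*1000 / 314.1593
= 39.470 MPa

39.470


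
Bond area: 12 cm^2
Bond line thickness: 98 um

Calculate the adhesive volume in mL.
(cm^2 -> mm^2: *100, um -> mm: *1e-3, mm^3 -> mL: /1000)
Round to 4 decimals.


V = 12*100 * 98*1e-3 / 1000
= 0.1176 mL

0.1176


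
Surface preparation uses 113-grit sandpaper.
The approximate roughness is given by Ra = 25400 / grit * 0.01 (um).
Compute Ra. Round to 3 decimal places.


Ra = 25400 / 113 * 0.01
= 254 / 113
= 2.248 um

2.248


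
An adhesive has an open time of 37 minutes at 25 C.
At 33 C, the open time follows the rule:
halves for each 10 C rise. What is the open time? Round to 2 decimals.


Factor = 2^((33-25)/10) = 1.7411
Open time = 37 / 1.7411 = 21.25 min

21.25


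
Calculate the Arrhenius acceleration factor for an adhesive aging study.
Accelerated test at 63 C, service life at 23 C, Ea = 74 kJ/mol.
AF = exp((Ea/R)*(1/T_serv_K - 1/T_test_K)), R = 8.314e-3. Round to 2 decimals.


T_test = 336.15 K, T_serv = 296.15 K
Ea/R = 74 / 0.008314 = 8900.65
AF = exp(8900.65 * (1/296.15 - 1/336.15))
= 35.74

35.74


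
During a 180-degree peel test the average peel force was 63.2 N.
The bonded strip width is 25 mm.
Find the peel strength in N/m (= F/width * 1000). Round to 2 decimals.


Peel strength = F/width * 1000
= 63.2 / 25 * 1000
= 2528.00 N/m

2528.00


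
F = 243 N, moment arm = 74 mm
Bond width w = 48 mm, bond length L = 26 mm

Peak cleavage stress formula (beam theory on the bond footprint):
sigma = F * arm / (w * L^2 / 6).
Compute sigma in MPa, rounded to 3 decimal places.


sigma = (243 * 74) / (48 * 676 / 6)
= 17982 * 6 / 32448
= 107892 / 32448
= 3.325 MPa

3.325


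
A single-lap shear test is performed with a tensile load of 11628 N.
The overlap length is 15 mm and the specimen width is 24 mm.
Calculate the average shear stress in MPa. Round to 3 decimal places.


Shear stress = F / (overlap * width)
= 11628 / (15 * 24)
= 11628 / 360
= 32.300 MPa

32.300


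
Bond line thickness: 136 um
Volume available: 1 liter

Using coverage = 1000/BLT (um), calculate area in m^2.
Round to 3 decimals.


1 L = 1e6 mm^3, thickness = 136 um = 0.136 mm
Area = 1e6 / 0.136 mm^2 = (1e6 / 0.136) / 1e6 m^2 = 1000 / 136 m^2
= 7.353 m^2

7.353


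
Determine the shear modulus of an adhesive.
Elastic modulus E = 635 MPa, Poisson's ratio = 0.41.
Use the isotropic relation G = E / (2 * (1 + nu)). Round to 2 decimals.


G = 635 / (2*(1+0.41)) = 635 / 2.82
= 225.18 MPa

225.18


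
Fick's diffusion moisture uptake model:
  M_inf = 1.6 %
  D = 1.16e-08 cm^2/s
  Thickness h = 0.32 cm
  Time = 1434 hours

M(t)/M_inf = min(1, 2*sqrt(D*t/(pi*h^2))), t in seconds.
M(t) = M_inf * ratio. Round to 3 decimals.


t_sec = 1434 * 3600 = 5162400
ratio = 2*sqrt(1.16e-08*5162400/(pi*0.32^2))
= min(1, 0.862899)
= 0.862899
M(t) = 1.6 * 0.862899 = 1.381 %

1.381


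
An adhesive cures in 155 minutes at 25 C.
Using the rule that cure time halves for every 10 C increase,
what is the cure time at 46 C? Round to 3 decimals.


Factor = 2^((46 - 25) / 10) = 4.2871
Cure time = 155 / 4.2871
= 36.155 minutes

36.155


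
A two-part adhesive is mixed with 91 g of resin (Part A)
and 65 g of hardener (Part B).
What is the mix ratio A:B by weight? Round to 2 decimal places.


Mix ratio = mass_A / mass_B
= 91 / 65
= 1.40

1.40


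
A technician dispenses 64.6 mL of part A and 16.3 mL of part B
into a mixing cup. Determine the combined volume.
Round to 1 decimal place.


Combined volume = 64.6 + 16.3
= 80.9 mL

80.9


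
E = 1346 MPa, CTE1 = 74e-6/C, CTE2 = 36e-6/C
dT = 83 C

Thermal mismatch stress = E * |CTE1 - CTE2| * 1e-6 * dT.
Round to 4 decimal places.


= 1346 * 38e-6 * 83
= 4.2453 MPa

4.2453


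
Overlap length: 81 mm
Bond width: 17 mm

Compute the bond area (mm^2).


Bond area = 81 * 17 = 1377 mm^2

1377


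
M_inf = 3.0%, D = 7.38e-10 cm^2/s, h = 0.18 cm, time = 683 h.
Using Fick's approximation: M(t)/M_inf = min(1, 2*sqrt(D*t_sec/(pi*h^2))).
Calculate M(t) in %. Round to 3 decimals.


t = 2458800 s
ratio = min(1, 2*sqrt(7.38e-10*2458800/(pi*0.0324)))
= 0.267038
M(t) = 3.0 * 0.267038 = 0.801%

0.801


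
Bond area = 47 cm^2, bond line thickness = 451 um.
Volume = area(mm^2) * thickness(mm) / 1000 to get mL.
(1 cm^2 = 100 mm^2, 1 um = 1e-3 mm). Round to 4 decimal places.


area_mm2 = 47 * 100 = 4700
blt_mm = 451 * 1e-3 = 0.451
vol_mm3 = 4700 * 0.451 = 2119.7
vol_mL = 2119.7 / 1000 = 2.1197 mL

2.1197


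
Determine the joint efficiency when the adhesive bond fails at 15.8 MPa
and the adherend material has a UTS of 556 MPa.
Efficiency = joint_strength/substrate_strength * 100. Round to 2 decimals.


Joint efficiency = 15.8 / 556 * 100
= 2.84%

2.84


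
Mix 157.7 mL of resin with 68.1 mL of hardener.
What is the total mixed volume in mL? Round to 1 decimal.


Total = 157.7 + 68.1 = 225.8 mL

225.8


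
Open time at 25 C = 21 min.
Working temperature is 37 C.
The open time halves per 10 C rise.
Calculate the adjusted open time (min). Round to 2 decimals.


factor = 2^((37 - 25) / 10) = 2.2974
ot = 21 / 2.2974 = 9.14 min

9.14


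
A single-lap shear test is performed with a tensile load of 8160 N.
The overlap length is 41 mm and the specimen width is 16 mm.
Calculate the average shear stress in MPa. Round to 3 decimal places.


Shear stress = F / (overlap * width)
= 8160 / (41 * 16)
= 8160 / 656
= 12.439 MPa

12.439


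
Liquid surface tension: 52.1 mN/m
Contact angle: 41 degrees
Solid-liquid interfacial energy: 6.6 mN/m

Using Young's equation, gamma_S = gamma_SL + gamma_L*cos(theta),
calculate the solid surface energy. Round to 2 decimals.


gamma_S = 6.6 + 52.1 * cos(41)
= 45.92 mN/m

45.92


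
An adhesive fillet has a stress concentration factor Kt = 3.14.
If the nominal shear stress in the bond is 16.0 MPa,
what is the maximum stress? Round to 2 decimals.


Max stress = 16.0 * 3.14 = 50.24 MPa

50.24


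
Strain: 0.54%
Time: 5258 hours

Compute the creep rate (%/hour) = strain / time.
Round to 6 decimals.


Creep rate = 0.54 / 5258
= 0.000103 %/h

0.000103


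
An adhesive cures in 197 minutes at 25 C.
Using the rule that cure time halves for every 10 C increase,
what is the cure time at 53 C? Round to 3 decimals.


Factor = 2^((53 - 25) / 10) = 6.9644
Cure time = 197 / 6.9644
= 28.287 minutes

28.287


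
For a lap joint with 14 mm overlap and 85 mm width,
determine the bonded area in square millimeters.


Area = 14 * 85 = 1190 mm^2

1190


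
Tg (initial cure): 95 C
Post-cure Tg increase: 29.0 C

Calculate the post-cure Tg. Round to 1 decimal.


Post-cure Tg = 95 + 29.0 = 124.0 C

124.0


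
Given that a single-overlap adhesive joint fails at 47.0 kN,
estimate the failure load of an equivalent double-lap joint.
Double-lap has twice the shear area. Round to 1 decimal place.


Double-lap factor = 2
Expected load = 47.0 * 2 = 94.0 kN

94.0


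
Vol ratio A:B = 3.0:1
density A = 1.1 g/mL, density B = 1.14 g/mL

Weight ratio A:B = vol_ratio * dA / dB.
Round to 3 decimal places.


Weight ratio = 3.0 * 1.1 / 1.14
= 2.895

2.895


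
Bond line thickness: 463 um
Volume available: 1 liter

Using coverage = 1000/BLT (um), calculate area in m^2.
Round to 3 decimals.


1 L = 1e6 mm^3, thickness = 463 um = 0.463 mm
Area = 1e6 / 0.463 mm^2 = (1e6 / 0.463) / 1e6 m^2 = 1000 / 463 m^2
= 2.160 m^2

2.160


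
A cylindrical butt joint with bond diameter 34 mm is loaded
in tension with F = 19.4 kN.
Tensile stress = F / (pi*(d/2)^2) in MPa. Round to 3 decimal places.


Area = pi * (34/2)^2 = 907.9203 mm^2
Stress = 19.4*1000 / 907.9203
= 21.368 MPa

21.368


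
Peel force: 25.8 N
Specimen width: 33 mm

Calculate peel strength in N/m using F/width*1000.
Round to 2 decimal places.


Peel strength = 25.8 / 33 * 1000 = 781.82 N/m

781.82


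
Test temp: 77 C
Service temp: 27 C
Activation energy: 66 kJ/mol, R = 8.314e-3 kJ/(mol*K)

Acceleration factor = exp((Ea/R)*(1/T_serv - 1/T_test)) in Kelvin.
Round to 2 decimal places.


AF = exp((66/0.008314)*(1/300.15 - 1/350.15))
= 43.67

43.67


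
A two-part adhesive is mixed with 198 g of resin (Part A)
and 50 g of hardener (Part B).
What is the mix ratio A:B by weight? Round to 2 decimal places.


Mix ratio = mass_A / mass_B
= 198 / 50
= 3.96

3.96


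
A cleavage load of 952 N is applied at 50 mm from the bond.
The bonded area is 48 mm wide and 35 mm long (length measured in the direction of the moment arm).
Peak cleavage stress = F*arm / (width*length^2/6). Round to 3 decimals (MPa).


Moment = 952 * 50 = 47600 N*mm
Section modulus = 48 * 1225 / 6 = 58800 / 6 mm^3
Stress = 47600 / (58800 / 6) = 285600 / 58800
= 4.857 MPa

4.857


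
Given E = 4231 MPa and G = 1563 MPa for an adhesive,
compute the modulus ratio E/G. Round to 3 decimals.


E/G ratio = 4231 / 1563 = 2.707

2.707


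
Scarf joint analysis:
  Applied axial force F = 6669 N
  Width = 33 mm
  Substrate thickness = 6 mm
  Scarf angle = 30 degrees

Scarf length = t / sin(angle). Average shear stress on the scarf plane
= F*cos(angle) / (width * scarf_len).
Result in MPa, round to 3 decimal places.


Scarf length = 6 / sin(30 deg) = 12.0000 mm
cos(30 deg) = 0.866025
Shear = 6669 * 0.866025 / (33 * 12.0000)
= 14.585 MPa

14.585


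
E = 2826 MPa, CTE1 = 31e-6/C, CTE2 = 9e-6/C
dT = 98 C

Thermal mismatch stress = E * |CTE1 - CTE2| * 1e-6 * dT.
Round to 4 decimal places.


= 2826 * 22e-6 * 98
= 6.0929 MPa

6.0929


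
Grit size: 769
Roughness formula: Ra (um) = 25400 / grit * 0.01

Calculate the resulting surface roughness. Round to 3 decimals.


Ra = 25400 / 769 * 0.01
= 0.330 um

0.330


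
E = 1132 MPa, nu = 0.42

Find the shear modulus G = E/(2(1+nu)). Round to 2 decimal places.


G = 1132 / (2 * 1.42)
= 398.59 MPa

398.59


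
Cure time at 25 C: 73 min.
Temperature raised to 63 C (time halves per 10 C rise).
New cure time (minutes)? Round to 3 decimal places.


Acceleration factor = 2^(38/10) = 13.9288
New time = 73 / 13.9288 = 5.241 min

5.241


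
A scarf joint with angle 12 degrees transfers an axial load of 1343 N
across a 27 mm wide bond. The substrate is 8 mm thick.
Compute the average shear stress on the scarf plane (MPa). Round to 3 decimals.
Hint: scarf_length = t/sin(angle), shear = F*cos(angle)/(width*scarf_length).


scarf_length = 8 / sin(12 deg) = 38.4779 mm
cos(12 deg) = 0.978148
shear stress = 1343 * 0.978148 / (27 * 38.4779)
= 1.264 MPa

1.264


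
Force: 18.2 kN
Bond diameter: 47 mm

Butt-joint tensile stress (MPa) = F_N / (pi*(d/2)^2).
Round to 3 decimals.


F_N = 18.2 * 1000 = 18200.0 N
A = pi*(23.5)^2 = 1734.9445 mm^2
stress = 18200.0 / 1734.9445 = 10.490 MPa

10.490


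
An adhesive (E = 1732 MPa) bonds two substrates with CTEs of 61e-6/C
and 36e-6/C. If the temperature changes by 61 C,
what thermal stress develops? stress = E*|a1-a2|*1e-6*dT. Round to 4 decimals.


Stress = 1732 * |61 - 36| * 1e-6 * 61
= 2.6413 MPa

2.6413


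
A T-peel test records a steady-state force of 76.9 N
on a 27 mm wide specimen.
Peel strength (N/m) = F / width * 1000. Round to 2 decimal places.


Peel strength = 76.9 / 27 * 1000
= 2848.15 N/m

2848.15


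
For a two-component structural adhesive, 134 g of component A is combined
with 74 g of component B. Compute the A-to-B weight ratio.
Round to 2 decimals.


Weight ratio A:B = 134 / 74
= 1.81

1.81


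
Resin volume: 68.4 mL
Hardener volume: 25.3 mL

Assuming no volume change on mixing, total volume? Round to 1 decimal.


V_total = 68.4 + 25.3 = 93.7 mL

93.7


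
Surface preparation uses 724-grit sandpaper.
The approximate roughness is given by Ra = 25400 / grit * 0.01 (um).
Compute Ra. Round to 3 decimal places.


Ra = 25400 / 724 * 0.01
= 254 / 724
= 0.351 um

0.351


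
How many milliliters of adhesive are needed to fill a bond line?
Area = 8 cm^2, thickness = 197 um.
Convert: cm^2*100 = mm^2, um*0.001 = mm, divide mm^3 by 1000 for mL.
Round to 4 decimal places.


= (8 * 100) * (197 * 0.001) / 1000
= 0.1576 mL

0.1576


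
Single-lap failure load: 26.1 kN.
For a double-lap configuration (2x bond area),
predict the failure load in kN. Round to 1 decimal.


Failure load = 26.1 * 2 = 52.2 kN

52.2


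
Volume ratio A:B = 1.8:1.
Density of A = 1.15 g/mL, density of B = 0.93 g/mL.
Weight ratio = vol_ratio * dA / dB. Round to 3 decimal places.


Wt ratio = 1.8 * 1.15 / 0.93
= 2.226

2.226


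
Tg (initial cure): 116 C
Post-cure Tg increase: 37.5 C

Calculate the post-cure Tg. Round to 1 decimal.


Post-cure Tg = 116 + 37.5 = 153.5 C

153.5


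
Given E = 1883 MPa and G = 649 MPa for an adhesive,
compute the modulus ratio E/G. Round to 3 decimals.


E/G ratio = 1883 / 649 = 2.901

2.901


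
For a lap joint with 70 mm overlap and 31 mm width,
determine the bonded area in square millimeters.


Area = 70 * 31 = 2170 mm^2

2170


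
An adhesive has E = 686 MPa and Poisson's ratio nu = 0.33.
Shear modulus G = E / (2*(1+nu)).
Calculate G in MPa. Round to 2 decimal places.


G = 686 / (2*(1+0.33))
= 686 / 2.66
= 257.89 MPa

257.89
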